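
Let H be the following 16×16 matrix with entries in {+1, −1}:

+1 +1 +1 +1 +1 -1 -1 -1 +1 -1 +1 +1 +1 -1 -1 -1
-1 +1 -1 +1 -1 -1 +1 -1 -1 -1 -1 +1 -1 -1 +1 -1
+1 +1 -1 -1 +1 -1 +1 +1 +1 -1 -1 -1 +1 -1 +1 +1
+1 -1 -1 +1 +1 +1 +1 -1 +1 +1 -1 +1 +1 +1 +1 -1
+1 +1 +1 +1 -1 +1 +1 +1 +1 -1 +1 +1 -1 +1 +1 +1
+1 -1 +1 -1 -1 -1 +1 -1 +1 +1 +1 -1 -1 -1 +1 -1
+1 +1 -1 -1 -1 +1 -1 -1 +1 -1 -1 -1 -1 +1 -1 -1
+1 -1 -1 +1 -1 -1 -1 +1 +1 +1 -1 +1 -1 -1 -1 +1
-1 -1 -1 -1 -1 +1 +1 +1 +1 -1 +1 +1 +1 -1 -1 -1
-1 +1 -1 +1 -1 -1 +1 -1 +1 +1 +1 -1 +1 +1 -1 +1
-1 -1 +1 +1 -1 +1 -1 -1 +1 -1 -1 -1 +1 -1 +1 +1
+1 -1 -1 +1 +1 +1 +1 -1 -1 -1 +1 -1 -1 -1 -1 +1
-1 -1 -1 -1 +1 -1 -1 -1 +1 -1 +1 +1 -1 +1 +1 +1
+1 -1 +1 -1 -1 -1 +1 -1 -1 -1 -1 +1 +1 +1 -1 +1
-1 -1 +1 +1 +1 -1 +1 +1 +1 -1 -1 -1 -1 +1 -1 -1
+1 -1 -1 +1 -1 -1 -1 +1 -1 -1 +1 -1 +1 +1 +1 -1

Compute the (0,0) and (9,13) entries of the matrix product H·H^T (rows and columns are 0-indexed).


Row 0 of H: [1, 1, 1, 1, 1, -1, -1, -1, 1, -1, 1, 1, 1, -1, -1, -1].
Row 9 of H: [-1, 1, -1, 1, -1, -1, 1, -1, 1, 1, 1, -1, 1, 1, -1, 1].
Row 13 of H: [1, -1, 1, -1, -1, -1, 1, -1, -1, -1, -1, 1, 1, 1, -1, 1].
(H·H^T)[0][0] = Σ_j H[0][j]·H[0][j] = (1)² + (1)² + (1)² + (1)² + (1)² + (-1)² + (-1)² + (-1)² + (1)² + (-1)² + (1)² + (1)² + (1)² + (-1)² + (-1)² + (-1)² = 1 + 1 + 1 + 1 + 1 + 1 + 1 + 1 + 1 + 1 + 1 + 1 + 1 + 1 + 1 + 1 = 16.
(H·H^T)[9][13] = Σ_j H[9][j]·H[13][j] = (-1)·(1) + (1)·(-1) + (-1)·(1) + (1)·(-1) + (-1)·(-1) + (-1)·(-1) + (1)·(1) + (-1)·(-1) + (1)·(-1) + (1)·(-1) + (1)·(-1) + (-1)·(1) + (1)·(1) + (1)·(1) + (-1)·(-1) + (1)·(1) = -1 + -1 + -1 + -1 + 1 + 1 + 1 + 1 + -1 + -1 + -1 + -1 + 1 + 1 + 1 + 1 = 0.
So rows 9 and 13 are orthogonal; the diagonal entry equals n = 16.

(0,0) entry = 16; (9,13) entry = 0.


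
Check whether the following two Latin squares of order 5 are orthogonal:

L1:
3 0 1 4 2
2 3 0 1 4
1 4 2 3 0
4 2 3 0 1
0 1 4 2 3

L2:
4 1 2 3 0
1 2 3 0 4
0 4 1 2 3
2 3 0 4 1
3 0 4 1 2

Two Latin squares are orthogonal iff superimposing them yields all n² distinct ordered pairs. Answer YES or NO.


Form the n² = 25 superimposed pairs (L1[i][j], L2[i][j]), row by row (rows and columns indexed from 0):
row 0: (3,4) (0,1) (1,2) (4,3) (2,0)
row 1: (2,1) (3,2) (0,3) (1,0) (4,4)
row 2: (1,0) (4,4) (2,1) (3,2) (0,3)
row 3: (4,2) (2,3) (3,0) (0,4) (1,1)
row 4: (0,3) (1,0) (4,4) (2,1) (3,2)
Orthogonality requires all 25 pairs distinct.
But the pair (1,0) repeats: cell (1,3) has L1 = 1, L2 = 0, and cell (2,0) has L1 = 1, L2 = 0.
A repeated pair means some other pair never occurs (only 15 distinct pairs out of 25), so the squares are not orthogonal.
Conclusion: NO.

NO


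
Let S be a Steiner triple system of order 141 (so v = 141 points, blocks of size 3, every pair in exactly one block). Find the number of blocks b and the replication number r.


An STS(v) is a 2-(v, 3, 1) BIBD: block size k = 3, λ = 1.
Replication: r(k − 1) = λ(v − 1) ⇒ r·2 = 141 − 1 = 140 ⇒ r = 70.
Block count: bk = vr ⇒ b·3 = 141·70 = 9870 ⇒ b = 3290.
(Check via b = v(v − 1)/6 = 141·140/6 = 19740/6 = 3290.)

r = 70, b = 3290.


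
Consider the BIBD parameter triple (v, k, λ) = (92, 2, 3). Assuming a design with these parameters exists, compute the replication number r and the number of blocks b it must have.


Any 2-(v, k, λ) BIBD satisfies two necessary conditions:
  (i)  Each point sits in r blocks, and counting incidences through any fixed point gives r(k − 1) = λ(v − 1), so r = λ(v − 1)/(k − 1).
  (ii) Total incidences bk = vr, so b = vr/k.
Step 1: r = λ(v − 1)/(k − 1) = 3·(92 − 1)/(2 − 1) = 3·91/1 = 273/1 = 273.
Step 2: b = vr/k = 92·273/2 = 25116/2 = 12558.
Check integrality: r = 273 ∈ Z ✓, b = 12558 ∈ Z ✓.
(These identities are necessary conditions: they determine r and b for any design with these parameters, but do not by themselves prove that one exists.)

r = 273, b = 12558.


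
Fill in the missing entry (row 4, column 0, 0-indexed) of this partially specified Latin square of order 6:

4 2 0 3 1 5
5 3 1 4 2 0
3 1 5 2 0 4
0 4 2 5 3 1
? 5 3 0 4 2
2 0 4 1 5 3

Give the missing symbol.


Row 4 contains symbols [0, 2, 3, 4, 5] — missing [1].
Column 0 contains symbols [0, 2, 3, 4, 5] — missing [1].
The missing symbol must appear in both missing sets; intersection = [1].
Therefore the hidden value is 1.

Missing value = 1.


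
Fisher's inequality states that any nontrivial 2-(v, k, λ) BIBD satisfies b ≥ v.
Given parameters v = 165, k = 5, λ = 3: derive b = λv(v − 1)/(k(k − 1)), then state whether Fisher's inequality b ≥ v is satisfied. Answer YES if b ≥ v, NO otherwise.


r = λ(v − 1)/(k − 1) = 3·164/4 = 123.
b = vr/k = 165·123/5 = 4059.
Fisher's inequality: b ≥ v ⇔ 4059 ≥ 165? YES.

YES


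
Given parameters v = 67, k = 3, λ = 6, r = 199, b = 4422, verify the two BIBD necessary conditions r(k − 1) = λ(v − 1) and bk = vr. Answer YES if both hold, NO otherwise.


Condition (i): r(k − 1) = 199·2 = 398; λ(v − 1) = 6·66 = 396. Match? NO.
Condition (ii): bk = 4422·3 = 13266; vr = 67·199 = 13333. Match? NO.
Both conditions hold? NO.

NO


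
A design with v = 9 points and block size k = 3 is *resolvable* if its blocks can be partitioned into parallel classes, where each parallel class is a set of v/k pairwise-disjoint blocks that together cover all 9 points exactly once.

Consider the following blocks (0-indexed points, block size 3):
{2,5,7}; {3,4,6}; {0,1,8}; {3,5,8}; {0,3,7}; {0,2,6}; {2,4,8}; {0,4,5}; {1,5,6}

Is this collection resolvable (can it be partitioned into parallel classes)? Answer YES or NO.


v = 9, block size k = 3, number of blocks = 9.
For resolvability, blocks must partition into parallel classes of size v/k = 3.
Total blocks must therefore be a multiple of 3: 9 = 3·3 + 0 ⇒ divisible ✓.
Consider block {3,5,8}. The only other block(s) in the collection disjoint from it are {0,2,6} — just 1 block(s). Any parallel class containing {3,5,8} would need 2 other blocks each disjoint from it, so no parallel class of size 3 can contain {3,5,8}.
Since every block must belong to some parallel class in a resolution, the collection cannot be partitioned into parallel classes.
Resolvable? NO.

NO


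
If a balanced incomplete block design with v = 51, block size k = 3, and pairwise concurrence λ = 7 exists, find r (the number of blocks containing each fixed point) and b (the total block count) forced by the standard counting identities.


Any 2-(v, k, λ) BIBD satisfies two necessary conditions:
  (i)  Each point sits in r blocks, and counting incidences through any fixed point gives r(k − 1) = λ(v − 1), so r = λ(v − 1)/(k − 1).
  (ii) Total incidences bk = vr, so b = vr/k.
Step 1: r = λ(v − 1)/(k − 1) = 7·(51 − 1)/(3 − 1) = 7·50/2 = 350/2 = 175.
Step 2: b = vr/k = 51·175/3 = 8925/3 = 2975.
Check integrality: r = 175 ∈ Z ✓, b = 2975 ∈ Z ✓.
(These identities are necessary conditions: they determine r and b for any design with these parameters, but do not by themselves prove that one exists.)

r = 175, b = 2975.


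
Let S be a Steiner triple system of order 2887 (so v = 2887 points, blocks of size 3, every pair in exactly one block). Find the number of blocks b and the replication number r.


An STS(v) is a 2-(v, 3, 1) BIBD: block size k = 3, λ = 1.
Replication: r(k − 1) = λ(v − 1) ⇒ r·2 = 2887 − 1 = 2886 ⇒ r = 1443.
Block count: b = v(v − 1)/6 = 2887·2886/6 = 8331882/6 = 1388647.

r = 1443, b = 1388647.


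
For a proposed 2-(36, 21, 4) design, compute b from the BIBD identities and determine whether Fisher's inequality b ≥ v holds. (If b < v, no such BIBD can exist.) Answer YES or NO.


r = λ(v − 1)/(k − 1) = 4·35/20 = 7.
b = vr/k = 36·7/21 = 12.
Fisher's inequality: b ≥ v ⇔ 12 ≥ 36? NO.

NO


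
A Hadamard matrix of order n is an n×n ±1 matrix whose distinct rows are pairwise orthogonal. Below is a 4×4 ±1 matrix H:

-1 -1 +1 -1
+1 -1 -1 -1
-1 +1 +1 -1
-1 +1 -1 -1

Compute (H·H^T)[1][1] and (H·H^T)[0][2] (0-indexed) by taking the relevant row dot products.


Row 0 of H: [-1, -1, 1, -1].
Row 1 of H: [1, -1, -1, -1].
Row 2 of H: [-1, 1, 1, -1].
(H·H^T)[1][1] = Σ_j H[1][j]·H[1][j] = (1)² + (-1)² + (-1)² + (-1)² = 1 + 1 + 1 + 1 = 4.
(H·H^T)[0][2] = Σ_j H[0][j]·H[2][j] = (-1)·(-1) + (-1)·(1) + (1)·(1) + (-1)·(-1) = 1 + -1 + 1 + 1 = 2.
Rows 0 and 2 are not orthogonal (dot product = 2 ≠ 0), so H is not a Hadamard matrix.

(1,1) entry = 4; (0,2) entry = 2.


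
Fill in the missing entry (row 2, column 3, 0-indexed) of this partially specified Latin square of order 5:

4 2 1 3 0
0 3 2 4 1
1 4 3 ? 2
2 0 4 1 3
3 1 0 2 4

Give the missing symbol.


Row 2 contains symbols [1, 2, 3, 4] — missing [0].
Column 3 contains symbols [1, 2, 3, 4] — missing [0].
The missing symbol must appear in both missing sets; intersection = [0].
Therefore the hidden value is 0.

Missing value = 0.


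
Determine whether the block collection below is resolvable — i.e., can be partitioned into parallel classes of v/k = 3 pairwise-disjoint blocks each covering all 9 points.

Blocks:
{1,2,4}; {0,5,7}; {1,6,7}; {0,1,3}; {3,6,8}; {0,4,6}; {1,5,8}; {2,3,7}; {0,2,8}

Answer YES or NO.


v = 9, block size k = 3, number of blocks = 9.
For resolvability, blocks must partition into parallel classes of size v/k = 3.
Total blocks must therefore be a multiple of 3: 9 = 3·3 + 0 ⇒ divisible ✓.
Consider block {1,6,7}. The only other block(s) in the collection disjoint from it are {0,2,8} — just 1 block(s). Any parallel class containing {1,6,7} would need 2 other blocks each disjoint from it, so no parallel class of size 3 can contain {1,6,7}.
Since every block must belong to some parallel class in a resolution, the collection cannot be partitioned into parallel classes.
Resolvable? NO.

NO


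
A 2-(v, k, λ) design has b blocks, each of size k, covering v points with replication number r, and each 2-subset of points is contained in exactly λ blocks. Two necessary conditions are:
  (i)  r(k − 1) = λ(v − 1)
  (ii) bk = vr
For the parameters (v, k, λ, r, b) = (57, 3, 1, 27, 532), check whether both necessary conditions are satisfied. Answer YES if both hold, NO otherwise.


Condition (i): r(k − 1) = 27·2 = 54; λ(v − 1) = 1·56 = 56. Match? NO.
Condition (ii): bk = 532·3 = 1596; vr = 57·27 = 1539. Match? NO.
Both conditions hold? NO.

NO


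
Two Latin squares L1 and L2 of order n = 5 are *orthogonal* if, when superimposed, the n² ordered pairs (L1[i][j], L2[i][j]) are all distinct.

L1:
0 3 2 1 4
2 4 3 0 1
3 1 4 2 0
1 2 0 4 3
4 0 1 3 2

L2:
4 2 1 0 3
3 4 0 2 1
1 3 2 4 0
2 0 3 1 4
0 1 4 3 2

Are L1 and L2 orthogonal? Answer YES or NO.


Form the n² = 25 superimposed pairs (L1[i][j], L2[i][j]), row by row (rows and columns indexed from 0):
row 0: (0,4) (3,2) (2,1) (1,0) (4,3)
row 1: (2,3) (4,4) (3,0) (0,2) (1,1)
row 2: (3,1) (1,3) (4,2) (2,4) (0,0)
row 3: (1,2) (2,0) (0,3) (4,1) (3,4)
row 4: (4,0) (0,1) (1,4) (3,3) (2,2)
Orthogonality requires all 25 pairs distinct.
Check by first coordinate: for each symbol s of L1, list the L2 entries in the n cells where L1 = s; they must all differ.
  L1 = 0: L2 entries (in reading order) 4, 2, 0, 3, 1 — all 5 distinct ✓
  L1 = 1: L2 entries (in reading order) 0, 1, 3, 2, 4 — all 5 distinct ✓
  L1 = 2: L2 entries (in reading order) 1, 3, 4, 0, 2 — all 5 distinct ✓
  L1 = 3: L2 entries (in reading order) 2, 0, 1, 4, 3 — all 5 distinct ✓
  L1 = 4: L2 entries (in reading order) 3, 4, 2, 1, 0 — all 5 distinct ✓
Every symbol of L1 meets every symbol of L2 exactly once, so all 25 pairs are distinct (25 of 25).
Conclusion: YES.

YES


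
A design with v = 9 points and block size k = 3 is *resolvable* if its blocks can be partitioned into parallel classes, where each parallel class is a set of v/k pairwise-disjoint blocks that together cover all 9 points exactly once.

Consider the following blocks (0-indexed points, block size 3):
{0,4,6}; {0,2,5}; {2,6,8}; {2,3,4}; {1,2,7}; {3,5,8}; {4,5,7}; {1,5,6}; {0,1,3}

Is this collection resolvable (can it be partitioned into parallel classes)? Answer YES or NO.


v = 9, block size k = 3, number of blocks = 9.
For resolvability, blocks must partition into parallel classes of size v/k = 3.
Total blocks must therefore be a multiple of 3: 9 = 3·3 + 0 ⇒ divisible ✓.
Consider block {0,2,5}. It intersects every other block in the collection, so no parallel class of size 3 can contain it.
Since every block must belong to some parallel class in a resolution, the collection cannot be partitioned into parallel classes.
Resolvable? NO.

NO


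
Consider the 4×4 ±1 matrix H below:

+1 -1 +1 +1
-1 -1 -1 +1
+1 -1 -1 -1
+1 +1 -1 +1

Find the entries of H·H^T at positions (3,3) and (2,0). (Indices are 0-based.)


Row 0 of H: [1, -1, 1, 1].
Row 2 of H: [1, -1, -1, -1].
Row 3 of H: [1, 1, -1, 1].
(H·H^T)[3][3] = Σ_j H[3][j]·H[3][j] = (1)² + (1)² + (-1)² + (1)² = 1 + 1 + 1 + 1 = 4.
(H·H^T)[2][0] = Σ_j H[2][j]·H[0][j] = (1)·(1) + (-1)·(-1) + (-1)·(1) + (-1)·(1) = 1 + 1 + -1 + -1 = 0.
So rows 2 and 0 are orthogonal; the diagonal entry equals n = 4.

(3,3) entry = 4; (2,0) entry = 0.


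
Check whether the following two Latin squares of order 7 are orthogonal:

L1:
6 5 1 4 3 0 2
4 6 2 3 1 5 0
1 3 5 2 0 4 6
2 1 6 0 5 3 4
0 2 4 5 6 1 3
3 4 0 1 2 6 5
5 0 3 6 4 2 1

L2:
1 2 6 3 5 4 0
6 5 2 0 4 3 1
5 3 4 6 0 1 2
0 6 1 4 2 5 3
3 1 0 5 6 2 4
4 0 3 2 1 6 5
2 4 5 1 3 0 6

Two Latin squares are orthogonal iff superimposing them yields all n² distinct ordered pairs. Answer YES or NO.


Form the n² = 49 superimposed pairs (L1[i][j], L2[i][j]), row by row (rows and columns indexed from 0):
row 0: (6,1) (5,2) (1,6) (4,3) (3,5) (0,4) (2,0)
row 1: (4,6) (6,5) (2,2) (3,0) (1,4) (5,3) (0,1)
row 2: (1,5) (3,3) (5,4) (2,6) (0,0) (4,1) (6,2)
row 3: (2,0) (1,6) (6,1) (0,4) (5,2) (3,5) (4,3)
row 4: (0,3) (2,1) (4,0) (5,5) (6,6) (1,2) (3,4)
row 5: (3,4) (4,0) (0,3) (1,2) (2,1) (6,6) (5,5)
row 6: (5,2) (0,4) (3,5) (6,1) (4,3) (2,0) (1,6)
Orthogonality requires all 49 pairs distinct.
But the pair (2,0) repeats: cell (0,6) has L1 = 2, L2 = 0, and cell (3,0) has L1 = 2, L2 = 0.
A repeated pair means some other pair never occurs (only 28 distinct pairs out of 49), so the squares are not orthogonal.
Conclusion: NO.

NO


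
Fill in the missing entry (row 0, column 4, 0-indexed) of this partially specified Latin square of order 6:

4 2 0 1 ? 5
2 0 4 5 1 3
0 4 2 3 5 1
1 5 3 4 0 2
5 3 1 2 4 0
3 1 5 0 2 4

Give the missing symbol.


Row 0 contains symbols [0, 1, 2, 4, 5] — missing [3].
Column 4 contains symbols [0, 1, 2, 4, 5] — missing [3].
The missing symbol must appear in both missing sets; intersection = [3].
Therefore the hidden value is 3.

Missing value = 3.


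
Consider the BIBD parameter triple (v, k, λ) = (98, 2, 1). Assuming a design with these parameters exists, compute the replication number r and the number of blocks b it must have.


Any 2-(v, k, λ) BIBD satisfies two necessary conditions:
  (i)  Each point sits in r blocks, and counting incidences through any fixed point gives r(k − 1) = λ(v − 1), so r = λ(v − 1)/(k − 1).
  (ii) Total incidences bk = vr, so b = vr/k.
Step 1: r = λ(v − 1)/(k − 1) = 1·(98 − 1)/(2 − 1) = 1·97/1 = 97/1 = 97.
Step 2: b = vr/k = 98·97/2 = 9506/2 = 4753.
Check integrality: r = 97 ∈ Z ✓, b = 4753 ∈ Z ✓.
(These identities are necessary conditions: they determine r and b for any design with these parameters, but do not by themselves prove that one exists.)

r = 97, b = 4753.


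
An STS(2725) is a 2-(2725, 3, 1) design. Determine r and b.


An STS(v) is a 2-(v, 3, 1) BIBD: block size k = 3, λ = 1.
Replication: r(k − 1) = λ(v − 1) ⇒ r·2 = 2725 − 1 = 2724 ⇒ r = 1362.
Block count: bk = vr ⇒ b·3 = 2725·1362 = 3711450 ⇒ b = 1237150.
(Check via b = v(v − 1)/6 = 2725·2724/6 = 7422900/6 = 1237150.)

r = 1362, b = 1237150.


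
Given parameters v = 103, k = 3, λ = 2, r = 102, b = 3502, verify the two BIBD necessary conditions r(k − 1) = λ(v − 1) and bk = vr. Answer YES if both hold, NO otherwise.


Condition (i): r(k − 1) = 102·2 = 204; λ(v − 1) = 2·102 = 204. Match? YES.
Condition (ii): bk = 3502·3 = 10506; vr = 103·102 = 10506. Match? YES.
Both conditions hold? YES.

YES


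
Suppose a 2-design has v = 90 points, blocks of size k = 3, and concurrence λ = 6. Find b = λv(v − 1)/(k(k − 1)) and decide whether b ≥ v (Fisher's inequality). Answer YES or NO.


r = λ(v − 1)/(k − 1) = 6·89/2 = 267.
b = vr/k = 90·267/3 = 8010.
Fisher's inequality: b ≥ v ⇔ 8010 ≥ 90? YES.

YES


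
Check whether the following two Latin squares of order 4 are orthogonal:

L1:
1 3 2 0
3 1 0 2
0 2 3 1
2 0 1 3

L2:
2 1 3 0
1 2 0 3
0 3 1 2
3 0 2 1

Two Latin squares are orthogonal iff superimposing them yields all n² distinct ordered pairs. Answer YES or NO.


Form the n² = 16 superimposed pairs (L1[i][j], L2[i][j]), row by row (rows and columns indexed from 0):
row 0: (1,2) (3,1) (2,3) (0,0)
row 1: (3,1) (1,2) (0,0) (2,3)
row 2: (0,0) (2,3) (3,1) (1,2)
row 3: (2,3) (0,0) (1,2) (3,1)
Orthogonality requires all 16 pairs distinct.
But the pair (3,1) repeats: cell (0,1) has L1 = 3, L2 = 1, and cell (1,0) has L1 = 3, L2 = 1.
A repeated pair means some other pair never occurs (only 4 distinct pairs out of 16), so the squares are not orthogonal.
Conclusion: NO.

NO


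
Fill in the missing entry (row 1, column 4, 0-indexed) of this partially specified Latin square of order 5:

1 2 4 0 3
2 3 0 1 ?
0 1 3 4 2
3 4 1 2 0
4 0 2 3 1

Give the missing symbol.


Row 1 contains symbols [0, 1, 2, 3] — missing [4].
Column 4 contains symbols [0, 1, 2, 3] — missing [4].
The missing symbol must appear in both missing sets; intersection = [4].
Therefore the hidden value is 4.

Missing value = 4.


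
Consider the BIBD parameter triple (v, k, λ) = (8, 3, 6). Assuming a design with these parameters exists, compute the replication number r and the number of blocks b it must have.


Any 2-(v, k, λ) BIBD satisfies two necessary conditions:
  (i)  Each point sits in r blocks, and counting incidences through any fixed point gives r(k − 1) = λ(v − 1), so r = λ(v − 1)/(k − 1).
  (ii) Total incidences bk = vr, so b = vr/k.
Step 1: r = λ(v − 1)/(k − 1) = 6·(8 − 1)/(3 − 1) = 6·7/2 = 42/2 = 21.
Step 2: b = vr/k = 8·21/3 = 168/3 = 56.
Check integrality: r = 21 ∈ Z ✓, b = 56 ∈ Z ✓.
(These identities are necessary conditions: they determine r and b for any design with these parameters, but do not by themselves prove that one exists.)

r = 21, b = 56.


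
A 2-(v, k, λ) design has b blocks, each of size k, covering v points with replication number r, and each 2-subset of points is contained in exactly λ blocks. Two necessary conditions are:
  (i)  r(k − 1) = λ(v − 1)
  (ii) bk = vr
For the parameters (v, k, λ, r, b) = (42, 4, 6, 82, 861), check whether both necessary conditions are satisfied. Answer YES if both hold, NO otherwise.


Condition (i): r(k − 1) = 82·3 = 246; λ(v − 1) = 6·41 = 246. Match? YES.
Condition (ii): bk = 861·4 = 3444; vr = 42·82 = 3444. Match? YES.
Both conditions hold? YES.

YES


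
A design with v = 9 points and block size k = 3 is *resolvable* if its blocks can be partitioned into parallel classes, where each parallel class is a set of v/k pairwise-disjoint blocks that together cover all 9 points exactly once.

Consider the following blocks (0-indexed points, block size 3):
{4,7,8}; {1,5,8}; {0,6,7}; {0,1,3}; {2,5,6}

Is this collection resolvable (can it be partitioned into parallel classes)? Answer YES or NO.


v = 9, block size k = 3, number of blocks = 5.
For resolvability, blocks must partition into parallel classes of size v/k = 3.
Total blocks must therefore be a multiple of 3: 5 = 3·1 + 2 ⇒ not divisible ✗.
Resolvable? NO.

NO


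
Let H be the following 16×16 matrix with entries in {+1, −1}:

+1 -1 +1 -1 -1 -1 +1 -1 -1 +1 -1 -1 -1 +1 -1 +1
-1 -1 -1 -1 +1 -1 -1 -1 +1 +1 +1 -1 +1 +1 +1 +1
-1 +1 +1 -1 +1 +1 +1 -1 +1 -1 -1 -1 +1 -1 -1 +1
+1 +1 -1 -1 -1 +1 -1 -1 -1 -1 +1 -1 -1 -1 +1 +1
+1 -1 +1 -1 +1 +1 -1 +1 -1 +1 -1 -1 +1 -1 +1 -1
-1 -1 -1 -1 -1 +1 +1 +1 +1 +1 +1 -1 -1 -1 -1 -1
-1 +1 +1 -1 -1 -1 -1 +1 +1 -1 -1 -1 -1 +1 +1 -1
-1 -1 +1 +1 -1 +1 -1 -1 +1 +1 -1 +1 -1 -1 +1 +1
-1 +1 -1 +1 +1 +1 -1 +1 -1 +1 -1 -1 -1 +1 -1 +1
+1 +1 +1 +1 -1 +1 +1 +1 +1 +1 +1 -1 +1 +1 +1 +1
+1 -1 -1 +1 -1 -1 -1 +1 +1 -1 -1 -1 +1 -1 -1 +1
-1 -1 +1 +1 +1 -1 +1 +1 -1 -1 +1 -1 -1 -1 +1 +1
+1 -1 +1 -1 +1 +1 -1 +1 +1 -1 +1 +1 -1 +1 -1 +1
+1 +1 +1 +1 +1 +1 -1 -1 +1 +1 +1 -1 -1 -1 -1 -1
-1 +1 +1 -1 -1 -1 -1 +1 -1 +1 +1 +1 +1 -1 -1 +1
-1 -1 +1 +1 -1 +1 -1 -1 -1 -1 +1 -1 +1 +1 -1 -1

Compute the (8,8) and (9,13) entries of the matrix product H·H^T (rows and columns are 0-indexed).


Row 8 of H: [-1, 1, -1, 1, 1, 1, -1, 1, -1, 1, -1, -1, -1, 1, -1, 1].
Row 9 of H: [1, 1, 1, 1, -1, 1, 1, 1, 1, 1, 1, -1, 1, 1, 1, 1].
Row 13 of H: [1, 1, 1, 1, 1, 1, -1, -1, 1, 1, 1, -1, -1, -1, -1, -1].
(H·H^T)[8][8] = Σ_j H[8][j]·H[8][j] = (-1)² + (1)² + (-1)² + (1)² + (1)² + (1)² + (-1)² + (1)² + (-1)² + (1)² + (-1)² + (-1)² + (-1)² + (1)² + (-1)² + (1)² = 1 + 1 + 1 + 1 + 1 + 1 + 1 + 1 + 1 + 1 + 1 + 1 + 1 + 1 + 1 + 1 = 16.
(H·H^T)[9][13] = Σ_j H[9][j]·H[13][j] = (1)·(1) + (1)·(1) + (1)·(1) + (1)·(1) + (-1)·(1) + (1)·(1) + (1)·(-1) + (1)·(-1) + (1)·(1) + (1)·(1) + (1)·(1) + (-1)·(-1) + (1)·(-1) + (1)·(-1) + (1)·(-1) + (1)·(-1) = 1 + 1 + 1 + 1 + -1 + 1 + -1 + -1 + 1 + 1 + 1 + 1 + -1 + -1 + -1 + -1 = 2.
Rows 9 and 13 are not orthogonal (dot product = 2 ≠ 0), so H is not a Hadamard matrix.

(8,8) entry = 16; (9,13) entry = 2.


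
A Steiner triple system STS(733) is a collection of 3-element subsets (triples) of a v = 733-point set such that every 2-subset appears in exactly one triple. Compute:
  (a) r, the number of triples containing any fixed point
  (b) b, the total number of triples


An STS(v) is a 2-(v, 3, 1) BIBD: block size k = 3, λ = 1.
Replication: r(k − 1) = λ(v − 1) ⇒ r·2 = 733 − 1 = 732 ⇒ r = 366.
Block count: bk = vr ⇒ b·3 = 733·366 = 268278 ⇒ b = 89426.

r = 366, b = 89426.


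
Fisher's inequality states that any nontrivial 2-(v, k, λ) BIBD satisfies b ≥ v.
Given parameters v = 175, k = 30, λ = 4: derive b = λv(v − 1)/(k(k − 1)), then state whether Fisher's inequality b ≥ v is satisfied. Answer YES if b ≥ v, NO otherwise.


r = λ(v − 1)/(k − 1) = 4·174/29 = 24.
b = vr/k = 175·24/30 = 140.
Fisher's inequality: b ≥ v ⇔ 140 ≥ 175? NO.

NO


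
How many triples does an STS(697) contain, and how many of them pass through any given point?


An STS(v) is a 2-(v, 3, 1) BIBD: block size k = 3, λ = 1.
Replication: r(k − 1) = λ(v − 1) ⇒ r·2 = 697 − 1 = 696 ⇒ r = 348.
Block count: b = v(v − 1)/6 = 697·696/6 = 485112/6 = 80852.

r = 348, b = 80852.


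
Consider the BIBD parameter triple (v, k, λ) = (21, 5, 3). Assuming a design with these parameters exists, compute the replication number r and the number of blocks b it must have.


Any 2-(v, k, λ) BIBD satisfies two necessary conditions:
  (i)  Each point sits in r blocks, and counting incidences through any fixed point gives r(k − 1) = λ(v − 1), so r = λ(v − 1)/(k − 1).
  (ii) Total incidences bk = vr, so b = vr/k.
Step 1: r = λ(v − 1)/(k − 1) = 3·(21 − 1)/(5 − 1) = 3·20/4 = 60/4 = 15.
Step 2: b = vr/k = 21·15/5 = 315/5 = 63.
Check integrality: r = 15 ∈ Z ✓, b = 63 ∈ Z ✓.
(These identities are necessary conditions: they determine r and b for any design with these parameters, but do not by themselves prove that one exists.)

r = 15, b = 63.


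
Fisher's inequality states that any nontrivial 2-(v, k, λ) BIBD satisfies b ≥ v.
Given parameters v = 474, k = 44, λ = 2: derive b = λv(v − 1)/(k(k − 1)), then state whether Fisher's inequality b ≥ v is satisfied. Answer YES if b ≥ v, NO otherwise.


b = λv(v − 1)/(k(k − 1)) = 2·474·473/(44·43) = 448404/1892 = 237.
Compare with v = 474: b < v, so Fisher's inequality fails.

NO


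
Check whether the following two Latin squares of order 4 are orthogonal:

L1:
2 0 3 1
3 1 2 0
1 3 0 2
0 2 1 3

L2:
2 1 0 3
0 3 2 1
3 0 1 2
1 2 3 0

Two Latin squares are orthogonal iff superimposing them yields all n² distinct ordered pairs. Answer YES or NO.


Form the n² = 16 superimposed pairs (L1[i][j], L2[i][j]), row by row (rows and columns indexed from 0):
row 0: (2,2) (0,1) (3,0) (1,3)
row 1: (3,0) (1,3) (2,2) (0,1)
row 2: (1,3) (3,0) (0,1) (2,2)
row 3: (0,1) (2,2) (1,3) (3,0)
Orthogonality requires all 16 pairs distinct.
But the pair (3,0) repeats: cell (0,2) has L1 = 3, L2 = 0, and cell (1,0) has L1 = 3, L2 = 0.
A repeated pair means some other pair never occurs (only 4 distinct pairs out of 16), so the squares are not orthogonal.
Conclusion: NO.

NO


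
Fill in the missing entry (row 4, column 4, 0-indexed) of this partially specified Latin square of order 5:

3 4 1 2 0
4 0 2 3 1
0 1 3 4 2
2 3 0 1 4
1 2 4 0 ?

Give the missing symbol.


Row 4 contains symbols [0, 1, 2, 4] — missing [3].
Column 4 contains symbols [0, 1, 2, 4] — missing [3].
The missing symbol must appear in both missing sets; intersection = [3].
Therefore the hidden value is 3.

Missing value = 3.


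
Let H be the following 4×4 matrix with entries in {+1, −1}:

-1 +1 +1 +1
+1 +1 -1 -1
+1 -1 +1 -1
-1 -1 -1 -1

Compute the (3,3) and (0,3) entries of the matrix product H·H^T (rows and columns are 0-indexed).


Row 0 of H: [-1, 1, 1, 1].
Row 3 of H: [-1, -1, -1, -1].
(H·H^T)[3][3] = Σ_j H[3][j]·H[3][j] = (-1)² + (-1)² + (-1)² + (-1)² = 1 + 1 + 1 + 1 = 4.
(H·H^T)[0][3] = Σ_j H[0][j]·H[3][j] = (-1)·(-1) + (1)·(-1) + (1)·(-1) + (1)·(-1) = 1 + -1 + -1 + -1 = -2.
Rows 0 and 3 are not orthogonal (dot product = -2 ≠ 0), so H is not a Hadamard matrix.

(3,3) entry = 4; (0,3) entry = -2.


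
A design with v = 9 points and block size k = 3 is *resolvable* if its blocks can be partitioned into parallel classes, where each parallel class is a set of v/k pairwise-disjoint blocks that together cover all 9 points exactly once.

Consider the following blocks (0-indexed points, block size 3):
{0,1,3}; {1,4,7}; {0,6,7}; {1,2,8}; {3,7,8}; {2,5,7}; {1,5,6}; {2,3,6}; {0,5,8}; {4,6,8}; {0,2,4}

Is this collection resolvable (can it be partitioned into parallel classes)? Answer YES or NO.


v = 9, block size k = 3, number of blocks = 11.
For resolvability, blocks must partition into parallel classes of size v/k = 3.
Total blocks must therefore be a multiple of 3: 11 = 3·3 + 2 ⇒ not divisible ✗.
Resolvable? NO.

NO


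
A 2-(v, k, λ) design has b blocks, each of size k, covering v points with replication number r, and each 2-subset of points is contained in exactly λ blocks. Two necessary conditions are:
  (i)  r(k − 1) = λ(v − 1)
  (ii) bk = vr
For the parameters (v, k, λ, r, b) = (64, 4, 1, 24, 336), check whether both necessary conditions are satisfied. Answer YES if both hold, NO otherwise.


Condition (i): r(k − 1) = 24·3 = 72; λ(v − 1) = 1·63 = 63. Match? NO.
Condition (ii): bk = 336·4 = 1344; vr = 64·24 = 1536. Match? NO.
Both conditions hold? NO.

NO


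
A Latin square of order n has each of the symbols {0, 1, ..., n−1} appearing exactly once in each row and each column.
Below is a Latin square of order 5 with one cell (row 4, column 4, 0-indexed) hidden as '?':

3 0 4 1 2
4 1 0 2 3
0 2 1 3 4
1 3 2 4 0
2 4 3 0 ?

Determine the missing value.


Row 4 contains symbols [0, 2, 3, 4] — missing [1].
Column 4 contains symbols [0, 2, 3, 4] — missing [1].
The missing symbol must appear in both missing sets; intersection = [1].
Therefore the hidden value is 1.

Missing value = 1.


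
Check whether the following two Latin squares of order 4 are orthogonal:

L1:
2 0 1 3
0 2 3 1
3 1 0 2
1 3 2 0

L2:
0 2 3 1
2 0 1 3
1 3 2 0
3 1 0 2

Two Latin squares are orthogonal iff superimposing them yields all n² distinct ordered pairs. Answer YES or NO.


Form the n² = 16 superimposed pairs (L1[i][j], L2[i][j]), row by row (rows and columns indexed from 0):
row 0: (2,0) (0,2) (1,3) (3,1)
row 1: (0,2) (2,0) (3,1) (1,3)
row 2: (3,1) (1,3) (0,2) (2,0)
row 3: (1,3) (3,1) (2,0) (0,2)
Orthogonality requires all 16 pairs distinct.
But the pair (0,2) repeats: cell (0,1) has L1 = 0, L2 = 2, and cell (1,0) has L1 = 0, L2 = 2.
A repeated pair means some other pair never occurs (only 4 distinct pairs out of 16), so the squares are not orthogonal.
Conclusion: NO.

NO


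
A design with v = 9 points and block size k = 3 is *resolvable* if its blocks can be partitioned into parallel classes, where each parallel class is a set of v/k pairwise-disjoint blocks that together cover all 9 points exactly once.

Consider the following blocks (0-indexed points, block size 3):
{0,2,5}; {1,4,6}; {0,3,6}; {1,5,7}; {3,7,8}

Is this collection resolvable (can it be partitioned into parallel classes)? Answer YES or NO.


v = 9, block size k = 3, number of blocks = 5.
For resolvability, blocks must partition into parallel classes of size v/k = 3.
Total blocks must therefore be a multiple of 3: 5 = 3·1 + 2 ⇒ not divisible ✗.
Resolvable? NO.

NO


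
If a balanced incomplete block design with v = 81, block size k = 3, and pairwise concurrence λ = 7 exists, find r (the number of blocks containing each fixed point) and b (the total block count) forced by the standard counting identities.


Any 2-(v, k, λ) BIBD satisfies two necessary conditions:
  (i)  Each point sits in r blocks, and counting incidences through any fixed point gives r(k − 1) = λ(v − 1), so r = λ(v − 1)/(k − 1).
  (ii) Total incidences bk = vr, so b = vr/k.
Step 1: r = λ(v − 1)/(k − 1) = 7·(81 − 1)/(3 − 1) = 7·80/2 = 560/2 = 280.
Step 2: b = vr/k = 81·280/3 = 22680/3 = 7560.
Check integrality: r = 280 ∈ Z ✓, b = 7560 ∈ Z ✓.
(These identities are necessary conditions: they determine r and b for any design with these parameters, but do not by themselves prove that one exists.)

r = 280, b = 7560.


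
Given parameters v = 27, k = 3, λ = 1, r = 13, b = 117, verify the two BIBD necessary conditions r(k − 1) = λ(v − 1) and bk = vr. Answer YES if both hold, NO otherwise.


Condition (i): r(k − 1) = 13·2 = 26; λ(v − 1) = 1·26 = 26. Match? YES.
Condition (ii): bk = 117·3 = 351; vr = 27·13 = 351. Match? YES.
Both conditions hold? YES.

YES


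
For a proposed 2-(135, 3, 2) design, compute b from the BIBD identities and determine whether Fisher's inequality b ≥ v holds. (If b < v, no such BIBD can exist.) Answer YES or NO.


r = λ(v − 1)/(k − 1) = 2·134/2 = 134.
b = vr/k = 135·134/3 = 6030.
Fisher's inequality: b ≥ v ⇔ 6030 ≥ 135? YES.

YES


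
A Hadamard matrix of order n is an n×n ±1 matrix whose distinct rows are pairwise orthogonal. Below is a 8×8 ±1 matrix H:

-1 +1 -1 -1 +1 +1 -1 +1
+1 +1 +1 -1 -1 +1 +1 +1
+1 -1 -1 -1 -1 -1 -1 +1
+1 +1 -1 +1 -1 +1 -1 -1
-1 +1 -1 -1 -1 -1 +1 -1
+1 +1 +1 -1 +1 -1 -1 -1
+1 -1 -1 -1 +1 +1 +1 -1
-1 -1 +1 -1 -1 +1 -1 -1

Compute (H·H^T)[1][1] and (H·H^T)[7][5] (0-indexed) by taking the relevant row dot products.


Row 1 of H: [1, 1, 1, -1, -1, 1, 1, 1].
Row 5 of H: [1, 1, 1, -1, 1, -1, -1, -1].
Row 7 of H: [-1, -1, 1, -1, -1, 1, -1, -1].
(H·H^T)[1][1] = Σ_j H[1][j]·H[1][j] = (1)² + (1)² + (1)² + (-1)² + (-1)² + (1)² + (1)² + (1)² = 1 + 1 + 1 + 1 + 1 + 1 + 1 + 1 = 8.
(H·H^T)[7][5] = Σ_j H[7][j]·H[5][j] = (-1)·(1) + (-1)·(1) + (1)·(1) + (-1)·(-1) + (-1)·(1) + (1)·(-1) + (-1)·(-1) + (-1)·(-1) = -1 + -1 + 1 + 1 + -1 + -1 + 1 + 1 = 0.
So rows 7 and 5 are orthogonal; the diagonal entry equals n = 8.

(1,1) entry = 8; (7,5) entry = 0.


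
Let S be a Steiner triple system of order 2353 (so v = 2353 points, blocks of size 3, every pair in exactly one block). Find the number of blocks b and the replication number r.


An STS(v) is a 2-(v, 3, 1) BIBD: block size k = 3, λ = 1.
Replication: r(k − 1) = λ(v − 1) ⇒ r·2 = 2353 − 1 = 2352 ⇒ r = 1176.
Block count: b = v(v − 1)/6 = 2353·2352/6 = 5534256/6 = 922376.
(Check via bk = vr: 922376·3 = 2767128 = 2353·1176 = 2767128 ✓.)

r = 1176, b = 922376.


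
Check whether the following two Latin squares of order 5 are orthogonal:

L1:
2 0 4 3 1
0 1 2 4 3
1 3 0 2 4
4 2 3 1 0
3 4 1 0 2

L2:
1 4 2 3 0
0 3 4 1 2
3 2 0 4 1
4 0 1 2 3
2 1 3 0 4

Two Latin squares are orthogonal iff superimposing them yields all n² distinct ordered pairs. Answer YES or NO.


Form the n² = 25 superimposed pairs (L1[i][j], L2[i][j]), row by row (rows and columns indexed from 0):
row 0: (2,1) (0,4) (4,2) (3,3) (1,0)
row 1: (0,0) (1,3) (2,4) (4,1) (3,2)
row 2: (1,3) (3,2) (0,0) (2,4) (4,1)
row 3: (4,4) (2,0) (3,1) (1,2) (0,3)
row 4: (3,2) (4,1) (1,3) (0,0) (2,4)
Orthogonality requires all 25 pairs distinct.
But the pair (1,3) repeats: cell (1,1) has L1 = 1, L2 = 3, and cell (2,0) has L1 = 1, L2 = 3.
A repeated pair means some other pair never occurs (only 15 distinct pairs out of 25), so the squares are not orthogonal.
Conclusion: NO.

NO


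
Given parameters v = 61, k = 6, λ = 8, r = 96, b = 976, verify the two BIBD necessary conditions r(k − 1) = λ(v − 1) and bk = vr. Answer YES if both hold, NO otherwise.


Condition (i): r(k − 1) = 96·5 = 480; λ(v − 1) = 8·60 = 480. Match? YES.
Condition (ii): bk = 976·6 = 5856; vr = 61·96 = 5856. Match? YES.
Both conditions hold? YES.

YES


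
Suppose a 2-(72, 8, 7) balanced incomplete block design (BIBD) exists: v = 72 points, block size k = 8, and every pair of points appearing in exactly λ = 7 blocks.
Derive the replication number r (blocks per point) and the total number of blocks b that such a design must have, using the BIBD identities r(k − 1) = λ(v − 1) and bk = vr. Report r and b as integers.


Any 2-(v, k, λ) BIBD satisfies two necessary conditions:
  (i)  Each point sits in r blocks, and counting incidences through any fixed point gives r(k − 1) = λ(v − 1), so r = λ(v − 1)/(k − 1).
  (ii) Total incidences bk = vr, so b = vr/k.
Step 1: r = λ(v − 1)/(k − 1) = 7·(72 − 1)/(8 − 1) = 7·71/7 = 497/7 = 71.
Step 2: b = vr/k = 72·71/8 = 5112/8 = 639.
Check integrality: r = 71 ∈ Z ✓, b = 639 ∈ Z ✓.
(These identities are necessary conditions: they determine r and b for any design with these parameters, but do not by themselves prove that one exists.)

r = 71, b = 639.


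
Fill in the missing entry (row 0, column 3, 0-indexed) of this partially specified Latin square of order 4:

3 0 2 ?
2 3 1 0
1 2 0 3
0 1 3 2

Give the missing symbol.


Row 0 contains symbols [0, 2, 3] — missing [1].
Column 3 contains symbols [0, 2, 3] — missing [1].
The missing symbol must appear in both missing sets; intersection = [1].
Therefore the hidden value is 1.

Missing value = 1.


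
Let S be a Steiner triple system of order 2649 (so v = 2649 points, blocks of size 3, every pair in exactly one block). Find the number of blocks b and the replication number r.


An STS(v) is a 2-(v, 3, 1) BIBD: block size k = 3, λ = 1.
Replication: r(k − 1) = λ(v − 1) ⇒ r·2 = 2649 − 1 = 2648 ⇒ r = 1324.
Block count: b = v(v − 1)/6 = 2649·2648/6 = 7014552/6 = 1169092.
(Check via bk = vr: 1169092·3 = 3507276 = 2649·1324 = 3507276 ✓.)

r = 1324, b = 1169092.


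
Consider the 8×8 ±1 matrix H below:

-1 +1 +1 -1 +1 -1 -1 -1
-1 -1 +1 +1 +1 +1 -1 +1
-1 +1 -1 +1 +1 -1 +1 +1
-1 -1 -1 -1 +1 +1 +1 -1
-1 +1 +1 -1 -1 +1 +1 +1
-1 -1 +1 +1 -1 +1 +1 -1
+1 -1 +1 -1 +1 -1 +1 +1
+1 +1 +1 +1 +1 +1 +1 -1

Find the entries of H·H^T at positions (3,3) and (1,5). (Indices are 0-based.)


Row 1 of H: [-1, -1, 1, 1, 1, 1, -1, 1].
Row 3 of H: [-1, -1, -1, -1, 1, 1, 1, -1].
Row 5 of H: [-1, -1, 1, 1, -1, 1, 1, -1].
(H·H^T)[3][3] = Σ_j H[3][j]·H[3][j] = (-1)² + (-1)² + (-1)² + (-1)² + (1)² + (1)² + (1)² + (-1)² = 1 + 1 + 1 + 1 + 1 + 1 + 1 + 1 = 8.
(H·H^T)[1][5] = Σ_j H[1][j]·H[5][j] = (-1)·(-1) + (-1)·(-1) + (1)·(1) + (1)·(1) + (1)·(-1) + (1)·(1) + (-1)·(1) + (1)·(-1) = 1 + 1 + 1 + 1 + -1 + 1 + -1 + -1 = 2.
Rows 1 and 5 are not orthogonal (dot product = 2 ≠ 0), so H is not a Hadamard matrix.

(3,3) entry = 8; (1,5) entry = 2.


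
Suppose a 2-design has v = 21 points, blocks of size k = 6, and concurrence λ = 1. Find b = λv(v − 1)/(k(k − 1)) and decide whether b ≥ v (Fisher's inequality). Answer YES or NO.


b = λv(v − 1)/(k(k − 1)) = 1·21·20/(6·5) = 420/30 = 14.
Compare with v = 21: b < v, so Fisher's inequality fails.

NO


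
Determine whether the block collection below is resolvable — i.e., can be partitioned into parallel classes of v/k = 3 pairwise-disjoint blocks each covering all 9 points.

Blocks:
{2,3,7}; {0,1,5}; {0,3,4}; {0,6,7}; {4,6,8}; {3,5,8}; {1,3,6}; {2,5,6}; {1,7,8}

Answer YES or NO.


v = 9, block size k = 3, number of blocks = 9.
For resolvability, blocks must partition into parallel classes of size v/k = 3.
Total blocks must therefore be a multiple of 3: 9 = 3·3 + 0 ⇒ divisible ✓.
Consider block {0,6,7}. The only other block(s) in the collection disjoint from it are {3,5,8} — just 1 block(s). Any parallel class containing {0,6,7} would need 2 other blocks each disjoint from it, so no parallel class of size 3 can contain {0,6,7}.
Since every block must belong to some parallel class in a resolution, the collection cannot be partitioned into parallel classes.
Resolvable? NO.

NO


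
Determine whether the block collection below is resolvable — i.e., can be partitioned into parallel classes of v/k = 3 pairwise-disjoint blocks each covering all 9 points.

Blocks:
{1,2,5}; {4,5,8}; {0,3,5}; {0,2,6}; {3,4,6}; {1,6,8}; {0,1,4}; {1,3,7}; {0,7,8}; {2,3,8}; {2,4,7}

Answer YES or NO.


v = 9, block size k = 3, number of blocks = 11.
For resolvability, blocks must partition into parallel classes of size v/k = 3.
Total blocks must therefore be a multiple of 3: 11 = 3·3 + 2 ⇒ not divisible ✗.
Resolvable? NO.

NO


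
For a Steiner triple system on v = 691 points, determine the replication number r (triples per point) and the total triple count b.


An STS(v) is a 2-(v, 3, 1) BIBD: block size k = 3, λ = 1.
Replication: r(k − 1) = λ(v − 1) ⇒ r·2 = 691 − 1 = 690 ⇒ r = 345.
Block count: bk = vr ⇒ b·3 = 691·345 = 238395 ⇒ b = 79465.

r = 345, b = 79465.


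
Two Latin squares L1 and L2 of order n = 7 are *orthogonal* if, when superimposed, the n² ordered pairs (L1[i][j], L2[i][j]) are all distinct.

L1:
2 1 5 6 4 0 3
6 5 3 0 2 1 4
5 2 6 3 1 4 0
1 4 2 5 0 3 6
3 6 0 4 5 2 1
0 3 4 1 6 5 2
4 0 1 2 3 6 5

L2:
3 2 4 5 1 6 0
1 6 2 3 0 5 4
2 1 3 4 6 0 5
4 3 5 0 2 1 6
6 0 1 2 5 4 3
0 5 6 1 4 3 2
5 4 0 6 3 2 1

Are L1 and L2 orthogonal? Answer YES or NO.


Form the n² = 49 superimposed pairs (L1[i][j], L2[i][j]), row by row (rows and columns indexed from 0):
row 0: (2,3) (1,2) (5,4) (6,5) (4,1) (0,6) (3,0)
row 1: (6,1) (5,6) (3,2) (0,3) (2,0) (1,5) (4,4)
row 2: (5,2) (2,1) (6,3) (3,4) (1,6) (4,0) (0,5)
row 3: (1,4) (4,3) (2,5) (5,0) (0,2) (3,1) (6,6)
row 4: (3,6) (6,0) (0,1) (4,2) (5,5) (2,4) (1,3)
row 5: (0,0) (3,5) (4,6) (1,1) (6,4) (5,3) (2,2)
row 6: (4,5) (0,4) (1,0) (2,6) (3,3) (6,2) (5,1)
Orthogonality requires all 49 pairs distinct.
Check by first coordinate: for each symbol s of L1, list the L2 entries in the n cells where L1 = s; they must all differ.
  L1 = 0: L2 entries (in reading order) 6, 3, 5, 2, 1, 0, 4 — all 7 distinct ✓
  L1 = 1: L2 entries (in reading order) 2, 5, 6, 4, 3, 1, 0 — all 7 distinct ✓
  L1 = 2: L2 entries (in reading order) 3, 0, 1, 5, 4, 2, 6 — all 7 distinct ✓
  L1 = 3: L2 entries (in reading order) 0, 2, 4, 1, 6, 5, 3 — all 7 distinct ✓
  L1 = 4: L2 entries (in reading order) 1, 4, 0, 3, 2, 6, 5 — all 7 distinct ✓
  L1 = 5: L2 entries (in reading order) 4, 6, 2, 0, 5, 3, 1 — all 7 distinct ✓
  L1 = 6: L2 entries (in reading order) 5, 1, 3, 6, 0, 4, 2 — all 7 distinct ✓
Every symbol of L1 meets every symbol of L2 exactly once, so all 49 pairs are distinct (49 of 49).
Conclusion: YES.

YES


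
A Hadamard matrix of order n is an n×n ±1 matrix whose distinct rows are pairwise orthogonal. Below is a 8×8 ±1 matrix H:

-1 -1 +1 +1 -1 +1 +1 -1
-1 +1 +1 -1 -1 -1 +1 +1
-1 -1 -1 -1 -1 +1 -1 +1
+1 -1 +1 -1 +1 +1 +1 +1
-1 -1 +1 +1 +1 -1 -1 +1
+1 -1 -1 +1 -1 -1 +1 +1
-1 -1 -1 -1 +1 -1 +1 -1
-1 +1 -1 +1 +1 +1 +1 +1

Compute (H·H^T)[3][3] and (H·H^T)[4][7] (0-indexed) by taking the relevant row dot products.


Row 3 of H: [1, -1, 1, -1, 1, 1, 1, 1].
Row 4 of H: [-1, -1, 1, 1, 1, -1, -1, 1].
Row 7 of H: [-1, 1, -1, 1, 1, 1, 1, 1].
(H·H^T)[3][3] = Σ_j H[3][j]·H[3][j] = (1)² + (-1)² + (1)² + (-1)² + (1)² + (1)² + (1)² + (1)² = 1 + 1 + 1 + 1 + 1 + 1 + 1 + 1 = 8.
(H·H^T)[4][7] = Σ_j H[4][j]·H[7][j] = (-1)·(-1) + (-1)·(1) + (1)·(-1) + (1)·(1) + (1)·(1) + (-1)·(1) + (-1)·(1) + (1)·(1) = 1 + -1 + -1 + 1 + 1 + -1 + -1 + 1 = 0.
So rows 4 and 7 are orthogonal; the diagonal entry equals n = 8.

(3,3) entry = 8; (4,7) entry = 0.
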